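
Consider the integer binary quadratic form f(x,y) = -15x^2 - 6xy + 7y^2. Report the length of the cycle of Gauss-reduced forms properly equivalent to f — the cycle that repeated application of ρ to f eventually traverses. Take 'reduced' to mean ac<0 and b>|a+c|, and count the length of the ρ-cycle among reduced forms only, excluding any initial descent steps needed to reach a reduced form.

D = 456, ⌊√D⌋ = 21
descent: ρ → (7,20,-2)  [lands on river]
river: ρ → (-2,20,7)
river: ρ → (7,8,-14)
river: ρ → (-14,20,1)
river: ρ → (1,20,-14)
river: ρ → (-14,8,7)
ρ-cycle length = 6 (tail of 1 descent step not counted)

6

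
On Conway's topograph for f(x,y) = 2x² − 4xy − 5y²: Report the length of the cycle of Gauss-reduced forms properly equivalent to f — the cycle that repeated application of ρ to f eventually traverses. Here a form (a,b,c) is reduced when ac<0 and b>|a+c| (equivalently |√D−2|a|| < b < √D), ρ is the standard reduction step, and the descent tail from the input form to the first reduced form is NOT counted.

D = 56, ⌊√D⌋ = 7
descent: ρ → (-5,4,2)  [lands on river]
river: ρ → (2,4,-5)
river: ρ → (-5,6,1)
river: ρ → (1,6,-5)
ρ-cycle length = 4 (tail of 1 descent step not counted)

4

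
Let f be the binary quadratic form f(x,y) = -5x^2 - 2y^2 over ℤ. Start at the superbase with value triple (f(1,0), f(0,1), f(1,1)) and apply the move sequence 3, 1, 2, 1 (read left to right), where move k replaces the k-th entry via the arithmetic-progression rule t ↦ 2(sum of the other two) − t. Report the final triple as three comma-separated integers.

start (-5,-2,-7) = (f(1,0),f(0,1),f(1,1))
replace slot 3: 2·((-5)+(-2)) − (-7) = -7 → (-5,-2,-7)
replace slot 1: 2·((-2)+(-7)) − (-5) = -13 → (-13,-2,-7)
replace slot 2: 2·((-13)+(-7)) − (-2) = -38 → (-13,-38,-7)
replace slot 1: 2·((-38)+(-7)) − (-13) = -77 → (-77,-38,-7)

-77,-38,-7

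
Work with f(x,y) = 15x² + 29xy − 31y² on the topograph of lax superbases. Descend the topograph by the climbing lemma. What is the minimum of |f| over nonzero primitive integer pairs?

river: ρ → (-31,33,13)
river: ρ → (13,45,-13)
river: ρ → (-13,33,31)
river: ρ → (31,29,-15)
river: ρ → (-15,31,29)
river: ρ → (29,27,-17)
river: ρ → (-17,41,15)
river: ρ → (15,49,-5)
river: ρ → (-5,51,5)
river: ρ → (5,49,-15)
river: ρ → (-15,41,17)
river: ρ → (17,27,-29)
river: ρ → (-29,31,15)
river: ρ → (15,29,-31)
closes: descent 0, river 14
min |a| on river = 5

5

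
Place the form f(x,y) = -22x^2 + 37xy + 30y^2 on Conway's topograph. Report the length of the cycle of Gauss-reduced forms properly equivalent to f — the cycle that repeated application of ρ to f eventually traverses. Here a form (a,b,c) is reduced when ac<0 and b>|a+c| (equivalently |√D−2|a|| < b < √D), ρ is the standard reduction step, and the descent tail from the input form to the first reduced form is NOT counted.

D = 4009, ⌊√D⌋ = 63
river: ρ → (30,23,-29)
river: ρ → (-29,35,24)
river: ρ → (24,61,-3)
river: ρ → (-3,59,44)
river: ρ → (44,29,-18)
river: ρ → (-18,43,30)
river: ρ → (30,17,-31)
river: ρ → (-31,45,16)
river: ρ → (16,51,-22)
river: ρ → (-22,37,30)
ρ-cycle length = 10 (tail of 0 descent steps not counted)

10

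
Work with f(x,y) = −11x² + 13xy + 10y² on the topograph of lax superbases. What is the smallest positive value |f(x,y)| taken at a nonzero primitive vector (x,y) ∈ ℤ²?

river: ρ → (10,7,-14)
river: ρ → (-14,21,3)
river: ρ → (3,21,-14)
river: ρ → (-14,7,10)
river: ρ → (10,13,-11)
river: ρ → (-11,9,12)
river: ρ → (12,15,-8)
river: ρ → (-8,17,10)
river: ρ → (10,23,-2)
river: ρ → (-2,21,21)
river: ρ → (21,21,-2)
river: ρ → (-2,23,10)
river: ρ → (10,17,-8)
river: ρ → (-8,15,12)
river: ρ → (12,9,-11)
river: ρ → (-11,13,10)
closes: descent 0, river 16
min |a| on river = 2

2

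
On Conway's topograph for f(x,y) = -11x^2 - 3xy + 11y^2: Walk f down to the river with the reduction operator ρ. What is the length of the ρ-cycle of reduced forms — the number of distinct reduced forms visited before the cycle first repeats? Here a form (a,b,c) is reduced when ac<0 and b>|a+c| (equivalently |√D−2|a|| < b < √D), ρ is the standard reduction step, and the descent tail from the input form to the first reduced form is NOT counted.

D = 493, ⌊√D⌋ = 22
descent: ρ → (11,3,-11)  [lands on river]
river: ρ → (-11,19,3)
river: ρ → (3,17,-17)
river: ρ → (-17,17,3)
river: ρ → (3,19,-11)
river: ρ → (-11,3,11)
river: ρ → (11,19,-3)
river: ρ → (-3,17,17)
river: ρ → (17,17,-3)
river: ρ → (-3,19,11)
ρ-cycle length = 10 (tail of 1 descent step not counted)

10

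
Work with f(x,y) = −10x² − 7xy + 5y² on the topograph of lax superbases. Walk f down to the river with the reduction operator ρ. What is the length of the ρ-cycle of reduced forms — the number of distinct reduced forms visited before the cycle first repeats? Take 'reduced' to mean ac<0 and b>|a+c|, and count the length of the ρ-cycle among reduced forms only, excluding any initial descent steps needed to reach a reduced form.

D = 249, ⌊√D⌋ = 15
descent: ρ → (5,7,-10)  [lands on river]
river: ρ → (-10,13,2)
river: ρ → (2,15,-3)
river: ρ → (-3,15,2)
river: ρ → (2,13,-10)
river: ρ → (-10,7,5)
river: ρ → (5,13,-4)
river: ρ → (-4,11,8)
river: ρ → (8,5,-7)
river: ρ → (-7,9,6)
river: ρ → (6,15,-1)
river: ρ → (-1,15,6)
river: ρ → (6,9,-7)
river: ρ → (-7,5,8)
river: ρ → (8,11,-4)
river: ρ → (-4,13,5)
ρ-cycle length = 16 (tail of 1 descent step not counted)

16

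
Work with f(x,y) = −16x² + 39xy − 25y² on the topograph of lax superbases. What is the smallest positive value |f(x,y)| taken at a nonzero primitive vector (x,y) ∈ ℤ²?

translate: b→-7 (≡-39 mod 32), so (16,-39,25)→(16,-7,2)
flip: (16,-7,2)→(2,7,16)
translate: b→-1 (≡7 mod 4), so (2,7,16)→(2,-1,10)
reduced (well bottom): (2,-1,10) with a≤c, −a<b≤a
well minimum |f| = |-2| = 2 (negative-definite)

2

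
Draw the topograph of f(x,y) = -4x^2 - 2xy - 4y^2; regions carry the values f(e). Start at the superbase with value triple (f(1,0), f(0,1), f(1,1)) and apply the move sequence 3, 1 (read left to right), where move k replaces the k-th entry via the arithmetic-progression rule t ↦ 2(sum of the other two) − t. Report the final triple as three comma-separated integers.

start (-4,-4,-10) = (f(1,0),f(0,1),f(1,1))
replace slot 3: 2·((-4)+(-4)) − (-10) = -6 → (-4,-4,-6)
replace slot 1: 2·((-4)+(-6)) − (-4) = -16 → (-16,-4,-6)

-16,-4,-6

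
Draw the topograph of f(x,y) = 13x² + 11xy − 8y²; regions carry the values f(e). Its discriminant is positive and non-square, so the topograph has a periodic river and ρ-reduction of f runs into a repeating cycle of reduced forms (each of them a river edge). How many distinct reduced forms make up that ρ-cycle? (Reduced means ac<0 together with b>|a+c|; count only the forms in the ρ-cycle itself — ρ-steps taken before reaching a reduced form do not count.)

D = 537, ⌊√D⌋ = 23
river: ρ → (-8,21,3)
river: ρ → (3,21,-8)
river: ρ → (-8,11,13)
river: ρ → (13,15,-6)
river: ρ → (-6,21,4)
river: ρ → (4,19,-11)
river: ρ → (-11,3,12)
river: ρ → (12,21,-2)
river: ρ → (-2,23,1)
river: ρ → (1,23,-2)
river: ρ → (-2,21,12)
river: ρ → (12,3,-11)
river: ρ → (-11,19,4)
river: ρ → (4,21,-6)
river: ρ → (-6,15,13)
river: ρ → (13,11,-8)
ρ-cycle length = 16 (tail of 0 descent steps not counted)

16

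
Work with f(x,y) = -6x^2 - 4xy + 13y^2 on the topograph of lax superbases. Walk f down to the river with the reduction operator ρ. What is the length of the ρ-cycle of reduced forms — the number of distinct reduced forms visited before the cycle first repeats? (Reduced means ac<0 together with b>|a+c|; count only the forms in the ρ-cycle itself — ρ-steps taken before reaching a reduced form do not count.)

D = 328, ⌊√D⌋ = 18
descent: ρ → (13,4,-6)
descent: ρ → (-6,8,11)  [lands on river]
river: ρ → (11,14,-3)
river: ρ → (-3,16,6)
river: ρ → (6,8,-11)
river: ρ → (-11,14,3)
river: ρ → (3,16,-6)
ρ-cycle length = 6 (tail of 2 descent steps not counted)

6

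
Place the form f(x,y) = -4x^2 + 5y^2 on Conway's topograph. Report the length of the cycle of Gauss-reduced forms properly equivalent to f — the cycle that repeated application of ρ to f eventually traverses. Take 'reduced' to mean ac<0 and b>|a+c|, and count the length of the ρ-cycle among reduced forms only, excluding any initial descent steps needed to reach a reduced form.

D = 80, ⌊√D⌋ = 8
descent: ρ → (5,0,-4)
descent: ρ → (-4,8,1)  [lands on river]
river: ρ → (1,8,-4)
ρ-cycle length = 2 (tail of 2 descent steps not counted)

2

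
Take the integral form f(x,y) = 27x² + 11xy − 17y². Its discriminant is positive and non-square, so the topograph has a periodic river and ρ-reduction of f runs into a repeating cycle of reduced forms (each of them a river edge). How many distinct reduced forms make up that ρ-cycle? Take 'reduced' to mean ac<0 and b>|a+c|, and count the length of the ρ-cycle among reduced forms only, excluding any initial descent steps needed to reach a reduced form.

D = 1957, ⌊√D⌋ = 44
river: ρ → (-17,23,21)
river: ρ → (21,19,-19)
river: ρ → (-19,19,21)
river: ρ → (21,23,-17)
river: ρ → (-17,11,27)
river: ρ → (27,43,-1)
river: ρ → (-1,43,27)
river: ρ → (27,11,-17)
ρ-cycle length = 8 (tail of 0 descent steps not counted)

8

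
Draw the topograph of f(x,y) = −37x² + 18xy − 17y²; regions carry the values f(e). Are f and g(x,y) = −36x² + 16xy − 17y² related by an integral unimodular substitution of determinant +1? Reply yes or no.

D₁ = -2192, D₂ = -2192
f is negative-definite; reduce −f:
−f: flip: (37,-18,17)→(17,18,37)
−f: translate: b→-16 (≡18 mod 34), so (17,18,37)→(17,-16,36)
−f: reduced (well bottom): (17,-16,36) with a≤c, −a<b≤a
flip sign back: reduced form of f is (-17,16,-36)
g is negative-definite; reduce −g:
−g: flip: (36,-16,17)→(17,16,36)
−g: reduced (well bottom): (17,16,36) with a≤c, −a<b≤a
flip sign back: reduced form of g is (-17,-16,-36)
reduced forms (-17, 16, -36) vs (-17, -16, -36) ⇒ inequivalent

no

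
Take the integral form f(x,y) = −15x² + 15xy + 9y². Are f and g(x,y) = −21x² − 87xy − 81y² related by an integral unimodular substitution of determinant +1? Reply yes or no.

D₁ = 765, D₂ = 765
river cycle of f (length 6): (9, 21, -9), (-9, 15, 15), (15, 15, -9), (-9, 21, 9), (9, 15, -15), (-15, 15, 9)
river cycle of g (length 6): (-15, 15, 9), (9, 21, -9), (-9, 15, 15), (15, 15, -9), (-9, 21, 9), (9, 15, -15)
cycles coincide ⇒ equivalent

yes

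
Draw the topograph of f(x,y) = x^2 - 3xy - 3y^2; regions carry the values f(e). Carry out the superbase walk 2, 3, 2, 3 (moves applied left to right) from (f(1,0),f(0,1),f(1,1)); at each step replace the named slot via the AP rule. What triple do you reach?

start (1,-3,-5) = (f(1,0),f(0,1),f(1,1))
replace slot 2: 2·(1+(-5)) − (-3) = -5 → (1,-5,-5)
replace slot 3: 2·(1+(-5)) − (-5) = -3 → (1,-5,-3)
replace slot 2: 2·(1+(-3)) − (-5) = 1 → (1,1,-3)
replace slot 3: 2·(1+1) − (-3) = 7 → (1,1,7)

1,1,7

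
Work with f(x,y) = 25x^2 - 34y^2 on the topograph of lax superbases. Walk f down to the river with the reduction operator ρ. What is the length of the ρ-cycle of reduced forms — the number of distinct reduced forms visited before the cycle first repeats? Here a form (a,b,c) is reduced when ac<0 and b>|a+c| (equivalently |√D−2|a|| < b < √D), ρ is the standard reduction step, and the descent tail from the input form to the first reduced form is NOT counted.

D = 3400, ⌊√D⌋ = 58
descent: ρ → (-34,0,25)
descent: ρ → (25,50,-9)  [lands on river]
river: ρ → (-9,58,1)
river: ρ → (1,58,-9)
river: ρ → (-9,50,25)
ρ-cycle length = 4 (tail of 2 descent steps not counted)

4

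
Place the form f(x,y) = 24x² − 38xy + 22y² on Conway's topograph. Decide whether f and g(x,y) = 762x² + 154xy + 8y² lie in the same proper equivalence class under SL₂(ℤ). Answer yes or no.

D₁ = -668, D₂ = -668
f: translate: b→10 (≡-38 mod 48), so (24,-38,22)→(24,10,8)
f: flip: (24,10,8)→(8,-10,24)
f: translate: b→6 (≡-10 mod 16), so (8,-10,24)→(8,6,22)
f: reduced (well bottom): (8,6,22) with a≤c, −a<b≤a
g: flip: (762,154,8)→(8,-154,762)
g: translate: b→6 (≡-154 mod 16), so (8,-154,762)→(8,6,22)
g: reduced (well bottom): (8,6,22) with a≤c, −a<b≤a
reduced forms (8, 6, 22) vs (8, 6, 22) ⇒ equivalent

yes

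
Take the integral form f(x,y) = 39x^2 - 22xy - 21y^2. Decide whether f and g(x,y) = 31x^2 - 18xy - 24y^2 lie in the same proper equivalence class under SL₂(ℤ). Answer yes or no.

D₁ = 3760, D₂ = 3300
discriminants differ ⇒ not SL₂(ℤ)-equivalent

no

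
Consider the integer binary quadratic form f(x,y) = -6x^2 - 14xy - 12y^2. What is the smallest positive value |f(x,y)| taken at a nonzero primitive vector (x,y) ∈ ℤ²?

translate: b→2 (≡14 mod 12), so (6,14,12)→(6,2,4)
flip: (6,2,4)→(4,-2,6)
reduced (well bottom): (4,-2,6) with a≤c, −a<b≤a
well minimum |f| = |-4| = 4 (negative-definite)

4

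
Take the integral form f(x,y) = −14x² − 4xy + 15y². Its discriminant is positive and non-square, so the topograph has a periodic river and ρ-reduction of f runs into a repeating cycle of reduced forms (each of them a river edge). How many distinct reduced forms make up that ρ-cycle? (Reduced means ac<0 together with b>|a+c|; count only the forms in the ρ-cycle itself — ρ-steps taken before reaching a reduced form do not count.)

D = 856, ⌊√D⌋ = 29
descent: ρ → (15,4,-14)  [lands on river]
river: ρ → (-14,24,5)
river: ρ → (5,26,-9)
river: ρ → (-9,28,2)
river: ρ → (2,28,-9)
river: ρ → (-9,26,5)
river: ρ → (5,24,-14)
river: ρ → (-14,4,15)
river: ρ → (15,26,-3)
river: ρ → (-3,28,6)
river: ρ → (6,20,-19)
river: ρ → (-19,18,7)
river: ρ → (7,24,-10)
river: ρ → (-10,16,15)
river: ρ → (15,14,-11)
river: ρ → (-11,8,18)
river: ρ → (18,28,-1)
river: ρ → (-1,28,18)
river: ρ → (18,8,-11)
river: ρ → (-11,14,15)
river: ρ → (15,16,-10)
river: ρ → (-10,24,7)
river: ρ → (7,18,-19)
river: ρ → (-19,20,6)
river: ρ → (6,28,-3)
river: ρ → (-3,26,15)
ρ-cycle length = 26 (tail of 1 descent step not counted)

26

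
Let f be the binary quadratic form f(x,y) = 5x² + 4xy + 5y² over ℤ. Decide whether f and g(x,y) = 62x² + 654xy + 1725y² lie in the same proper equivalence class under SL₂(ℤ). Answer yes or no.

D₁ = -84, D₂ = -84
f: reduced (well bottom): (5,4,5) with a≤c, −a<b≤a
g: translate: b→34 (≡654 mod 124), so (62,654,1725)→(62,34,5)
g: flip: (62,34,5)→(5,-34,62)
g: translate: b→-4 (≡-34 mod 10), so (5,-34,62)→(5,-4,5)
g: flip: (5,-4,5)→(5,4,5)
g: reduced (well bottom): (5,4,5) with a≤c, −a<b≤a
reduced forms (5, 4, 5) vs (5, 4, 5) ⇒ equivalent

yes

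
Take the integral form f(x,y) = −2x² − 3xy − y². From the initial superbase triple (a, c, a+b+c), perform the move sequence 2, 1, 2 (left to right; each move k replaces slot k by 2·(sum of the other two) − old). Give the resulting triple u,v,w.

start (-2,-1,-6) = (f(1,0),f(0,1),f(1,1))
replace slot 2: 2·((-2)+(-6)) − (-1) = -15 → (-2,-15,-6)
replace slot 1: 2·((-15)+(-6)) − (-2) = -40 → (-40,-15,-6)
replace slot 2: 2·((-40)+(-6)) − (-15) = -77 → (-40,-77,-6)

-40,-77,-6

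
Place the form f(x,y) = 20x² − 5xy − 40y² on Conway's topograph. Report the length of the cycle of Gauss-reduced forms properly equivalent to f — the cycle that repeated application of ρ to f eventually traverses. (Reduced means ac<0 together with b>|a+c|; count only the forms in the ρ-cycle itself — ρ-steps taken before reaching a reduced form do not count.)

D = 3225, ⌊√D⌋ = 56
descent: ρ → (-40,5,20)
descent: ρ → (20,35,-25)  [lands on river]
river: ρ → (-25,15,30)
river: ρ → (30,45,-10)
river: ρ → (-10,55,5)
river: ρ → (5,55,-10)
river: ρ → (-10,45,30)
river: ρ → (30,15,-25)
river: ρ → (-25,35,20)
river: ρ → (20,45,-15)
river: ρ → (-15,45,20)
ρ-cycle length = 10 (tail of 2 descent steps not counted)

10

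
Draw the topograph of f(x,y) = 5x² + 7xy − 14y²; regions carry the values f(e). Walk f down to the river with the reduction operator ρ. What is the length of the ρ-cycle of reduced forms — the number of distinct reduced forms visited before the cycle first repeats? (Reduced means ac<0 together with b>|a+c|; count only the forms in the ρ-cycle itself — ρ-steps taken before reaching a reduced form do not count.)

D = 329, ⌊√D⌋ = 18
descent: ρ → (-14,-7,5)
descent: ρ → (5,17,-2)  [lands on river]
river: ρ → (-2,15,13)
river: ρ → (13,11,-4)
river: ρ → (-4,13,10)
river: ρ → (10,7,-7)
river: ρ → (-7,7,10)
river: ρ → (10,13,-4)
river: ρ → (-4,11,13)
river: ρ → (13,15,-2)
river: ρ → (-2,17,5)
river: ρ → (5,13,-8)
river: ρ → (-8,3,10)
river: ρ → (10,17,-1)
river: ρ → (-1,17,10)
river: ρ → (10,3,-8)
river: ρ → (-8,13,5)
ρ-cycle length = 16 (tail of 2 descent steps not counted)

16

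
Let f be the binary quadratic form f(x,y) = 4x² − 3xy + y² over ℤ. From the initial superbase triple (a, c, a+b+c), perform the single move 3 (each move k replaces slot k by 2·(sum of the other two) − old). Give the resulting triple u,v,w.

start (4,1,2) = (f(1,0),f(0,1),f(1,1))
replace slot 3: 2·(4+1) − 2 = 8 → (4,1,8)

4,1,8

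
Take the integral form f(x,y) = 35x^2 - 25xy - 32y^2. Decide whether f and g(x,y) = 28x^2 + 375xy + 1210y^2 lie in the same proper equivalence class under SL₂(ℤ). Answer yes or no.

D₁ = 5105, D₂ = 5105
river cycle of f (length 16): (-32, 25, 35), (35, 45, -22), (-22, 43, 37), (37, 31, -28), (-28, 25, 40), (40, 55, -13), (-13, 49, 52), (52, 55, -10), (-10, 65, 22), (22, 67, -7), … (6 more)
river cycle of g (length 16): (28, 39, -32), (-32, 25, 35), (35, 45, -22), (-22, 43, 37), (37, 31, -28), (-28, 25, 40), (40, 55, -13), (-13, 49, 52), (52, 55, -10), (-10, 65, 22), … (6 more)
cycles coincide ⇒ equivalent

yes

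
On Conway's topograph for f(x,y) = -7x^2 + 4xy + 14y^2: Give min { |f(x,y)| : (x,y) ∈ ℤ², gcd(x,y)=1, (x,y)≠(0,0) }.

descent: ρ → (14,-4,-7)
descent: ρ → (-7,18,3)  [lands on river]
river: ρ → (3,18,-7)
river: ρ → (-7,10,11)
river: ρ → (11,12,-6)
river: ρ → (-6,12,11)
river: ρ → (11,10,-7)
closes: descent 2, river 6
min |a| on river = 3

3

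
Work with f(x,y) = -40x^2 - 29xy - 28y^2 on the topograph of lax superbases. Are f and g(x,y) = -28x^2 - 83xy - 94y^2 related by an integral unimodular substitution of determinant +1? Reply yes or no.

D₁ = -3639, D₂ = -3639
f is negative-definite; reduce −f:
−f: flip: (40,29,28)→(28,-29,40)
−f: translate: b→27 (≡-29 mod 56), so (28,-29,40)→(28,27,39)
−f: reduced (well bottom): (28,27,39) with a≤c, −a<b≤a
flip sign back: reduced form of f is (-28,-27,-39)
g is negative-definite; reduce −g:
−g: translate: b→27 (≡83 mod 56), so (28,83,94)→(28,27,39)
−g: reduced (well bottom): (28,27,39) with a≤c, −a<b≤a
flip sign back: reduced form of g is (-28,-27,-39)
reduced forms (-28, -27, -39) vs (-28, -27, -39) ⇒ equivalent

yes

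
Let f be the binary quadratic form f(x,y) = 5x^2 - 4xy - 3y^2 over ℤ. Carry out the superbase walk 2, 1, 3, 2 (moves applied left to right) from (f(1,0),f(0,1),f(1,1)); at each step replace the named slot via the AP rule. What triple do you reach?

start (5,-3,-2) = (f(1,0),f(0,1),f(1,1))
replace slot 2: 2·(5+(-2)) − (-3) = 9 → (5,9,-2)
replace slot 1: 2·(9+(-2)) − 5 = 9 → (9,9,-2)
replace slot 3: 2·(9+9) − (-2) = 38 → (9,9,38)
replace slot 2: 2·(9+38) − 9 = 85 → (9,85,38)

9,85,38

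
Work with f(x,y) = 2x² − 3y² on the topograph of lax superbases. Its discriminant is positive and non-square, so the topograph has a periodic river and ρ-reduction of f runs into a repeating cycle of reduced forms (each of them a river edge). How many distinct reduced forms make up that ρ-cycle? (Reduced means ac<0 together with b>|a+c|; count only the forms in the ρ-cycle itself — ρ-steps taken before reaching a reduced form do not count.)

D = 24, ⌊√D⌋ = 4
descent: ρ → (-3,0,2)
descent: ρ → (2,4,-1)  [lands on river]
river: ρ → (-1,4,2)
ρ-cycle length = 2 (tail of 2 descent steps not counted)

2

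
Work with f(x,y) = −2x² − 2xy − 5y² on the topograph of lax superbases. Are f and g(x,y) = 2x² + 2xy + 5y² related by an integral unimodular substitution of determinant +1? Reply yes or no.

D₁ = -36, D₂ = -36
f is negative-definite; reduce −f:
−f: reduced (well bottom): (2,2,5) with a≤c, −a<b≤a
flip sign back: reduced form of f is (-2,-2,-5)
g: reduced (well bottom): (2,2,5) with a≤c, −a<b≤a
reduced forms (-2, -2, -5) vs (2, 2, 5) ⇒ inequivalent

no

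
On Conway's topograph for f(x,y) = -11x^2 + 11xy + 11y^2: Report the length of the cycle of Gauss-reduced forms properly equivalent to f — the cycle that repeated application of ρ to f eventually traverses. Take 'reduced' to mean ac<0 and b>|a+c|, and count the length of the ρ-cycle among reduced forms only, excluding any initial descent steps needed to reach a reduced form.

D = 605, ⌊√D⌋ = 24
river: ρ → (11,11,-11)
river: ρ → (-11,11,11)
ρ-cycle length = 2 (tail of 0 descent steps not counted)

2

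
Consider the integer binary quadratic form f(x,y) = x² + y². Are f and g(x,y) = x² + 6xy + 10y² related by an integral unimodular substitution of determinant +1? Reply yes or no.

D₁ = -4, D₂ = -4
f: reduced (well bottom): (1,0,1) with a≤c, −a<b≤a
g: translate: b→0 (≡6 mod 2), so (1,6,10)→(1,0,1)
g: reduced (well bottom): (1,0,1) with a≤c, −a<b≤a
reduced forms (1, 0, 1) vs (1, 0, 1) ⇒ equivalent

yes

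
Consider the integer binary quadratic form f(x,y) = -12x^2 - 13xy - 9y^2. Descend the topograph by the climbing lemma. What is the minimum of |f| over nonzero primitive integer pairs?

translate: b→-11 (≡13 mod 24), so (12,13,9)→(12,-11,8)
flip: (12,-11,8)→(8,11,12)
translate: b→-5 (≡11 mod 16), so (8,11,12)→(8,-5,9)
reduced (well bottom): (8,-5,9) with a≤c, −a<b≤a
well minimum |f| = |-8| = 8 (negative-definite)

8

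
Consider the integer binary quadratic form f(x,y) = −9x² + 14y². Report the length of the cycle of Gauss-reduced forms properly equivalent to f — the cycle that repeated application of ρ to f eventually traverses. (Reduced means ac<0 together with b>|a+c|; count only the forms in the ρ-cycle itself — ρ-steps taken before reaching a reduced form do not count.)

D = 504, ⌊√D⌋ = 22
descent: ρ → (14,0,-9)
descent: ρ → (-9,18,5)  [lands on river]
river: ρ → (5,22,-1)
river: ρ → (-1,22,5)
river: ρ → (5,18,-9)
ρ-cycle length = 4 (tail of 2 descent steps not counted)

4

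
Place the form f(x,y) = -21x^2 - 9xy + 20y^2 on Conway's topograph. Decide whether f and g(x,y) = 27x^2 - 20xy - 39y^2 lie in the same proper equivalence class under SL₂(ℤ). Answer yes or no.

D₁ = 1761, D₂ = 4612
discriminants differ ⇒ not SL₂(ℤ)-equivalent

no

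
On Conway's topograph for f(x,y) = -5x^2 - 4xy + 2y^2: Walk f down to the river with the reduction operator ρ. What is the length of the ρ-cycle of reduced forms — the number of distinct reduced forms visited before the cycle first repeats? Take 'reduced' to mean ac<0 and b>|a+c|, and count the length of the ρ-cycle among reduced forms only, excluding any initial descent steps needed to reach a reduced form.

D = 56, ⌊√D⌋ = 7
descent: ρ → (2,4,-5)  [lands on river]
river: ρ → (-5,6,1)
river: ρ → (1,6,-5)
river: ρ → (-5,4,2)
ρ-cycle length = 4 (tail of 1 descent step not counted)

4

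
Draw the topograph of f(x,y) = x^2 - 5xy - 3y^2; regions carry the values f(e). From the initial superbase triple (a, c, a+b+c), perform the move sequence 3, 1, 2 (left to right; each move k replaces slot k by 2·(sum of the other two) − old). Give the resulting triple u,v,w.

start (1,-3,-7) = (f(1,0),f(0,1),f(1,1))
replace slot 3: 2·(1+(-3)) − (-7) = 3 → (1,-3,3)
replace slot 1: 2·((-3)+3) − 1 = -1 → (-1,-3,3)
replace slot 2: 2·((-1)+3) − (-3) = 7 → (-1,7,3)

-1,7,3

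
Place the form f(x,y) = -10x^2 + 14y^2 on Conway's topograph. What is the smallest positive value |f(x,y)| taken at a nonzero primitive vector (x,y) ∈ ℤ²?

descent: ρ → (14,0,-10)
descent: ρ → (-10,20,4)  [lands on river]
river: ρ → (4,20,-10)
closes: descent 2, river 2
min |a| on river = 4

4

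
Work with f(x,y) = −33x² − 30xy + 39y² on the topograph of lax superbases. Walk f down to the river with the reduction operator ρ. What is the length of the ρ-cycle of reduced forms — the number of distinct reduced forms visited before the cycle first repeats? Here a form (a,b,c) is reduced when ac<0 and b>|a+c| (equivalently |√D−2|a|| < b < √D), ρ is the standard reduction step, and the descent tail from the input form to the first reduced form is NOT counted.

D = 6048, ⌊√D⌋ = 77
descent: ρ → (39,30,-33)  [lands on river]
river: ρ → (-33,36,36)
river: ρ → (36,36,-33)
river: ρ → (-33,30,39)
river: ρ → (39,48,-24)
river: ρ → (-24,48,39)
ρ-cycle length = 6 (tail of 1 descent step not counted)

6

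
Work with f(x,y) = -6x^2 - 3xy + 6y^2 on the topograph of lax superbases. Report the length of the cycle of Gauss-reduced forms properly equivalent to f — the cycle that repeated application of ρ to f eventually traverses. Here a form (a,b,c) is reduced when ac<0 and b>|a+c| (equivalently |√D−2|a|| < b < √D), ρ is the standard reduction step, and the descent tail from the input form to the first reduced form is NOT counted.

D = 153, ⌊√D⌋ = 12
descent: ρ → (6,3,-6)  [lands on river]
river: ρ → (-6,9,3)
river: ρ → (3,9,-6)
river: ρ → (-6,3,6)
river: ρ → (6,9,-3)
river: ρ → (-3,9,6)
ρ-cycle length = 6 (tail of 1 descent step not counted)

6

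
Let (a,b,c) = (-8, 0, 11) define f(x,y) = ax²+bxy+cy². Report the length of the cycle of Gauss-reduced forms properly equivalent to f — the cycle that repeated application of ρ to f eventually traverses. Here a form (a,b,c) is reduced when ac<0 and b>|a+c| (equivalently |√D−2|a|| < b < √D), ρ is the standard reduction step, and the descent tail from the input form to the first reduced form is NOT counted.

D = 352, ⌊√D⌋ = 18
descent: ρ → (11,0,-8)
descent: ρ → (-8,16,3)  [lands on river]
river: ρ → (3,14,-13)
river: ρ → (-13,12,4)
river: ρ → (4,12,-13)
river: ρ → (-13,14,3)
river: ρ → (3,16,-8)
ρ-cycle length = 6 (tail of 2 descent steps not counted)

6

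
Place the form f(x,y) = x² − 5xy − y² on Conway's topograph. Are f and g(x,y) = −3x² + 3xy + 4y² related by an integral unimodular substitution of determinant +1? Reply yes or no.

D₁ = 29, D₂ = 57
discriminants differ ⇒ not SL₂(ℤ)-equivalent

no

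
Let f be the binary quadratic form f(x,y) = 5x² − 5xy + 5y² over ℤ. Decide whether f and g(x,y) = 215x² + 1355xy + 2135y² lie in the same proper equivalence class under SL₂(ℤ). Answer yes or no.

D₁ = -75, D₂ = -75
f: translate: b→5 (≡-5 mod 10), so (5,-5,5)→(5,5,5)
f: reduced (well bottom): (5,5,5) with a≤c, −a<b≤a
g: translate: b→65 (≡1355 mod 430), so (215,1355,2135)→(215,65,5)
g: flip: (215,65,5)→(5,-65,215)
g: translate: b→5 (≡-65 mod 10), so (5,-65,215)→(5,5,5)
g: reduced (well bottom): (5,5,5) with a≤c, −a<b≤a
reduced forms (5, 5, 5) vs (5, 5, 5) ⇒ equivalent

yes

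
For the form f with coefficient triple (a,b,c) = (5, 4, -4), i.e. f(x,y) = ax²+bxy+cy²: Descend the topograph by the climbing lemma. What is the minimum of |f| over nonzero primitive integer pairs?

river: ρ → (-4,4,5)
river: ρ → (5,6,-3)
river: ρ → (-3,6,5)
river: ρ → (5,4,-4)
closes: descent 0, river 4
min |a| on river = 3

3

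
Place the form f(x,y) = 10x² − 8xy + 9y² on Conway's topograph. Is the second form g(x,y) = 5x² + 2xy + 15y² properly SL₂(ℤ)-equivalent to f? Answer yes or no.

D₁ = -296, D₂ = -296
f: flip: (10,-8,9)→(9,8,10)
f: reduced (well bottom): (9,8,10) with a≤c, −a<b≤a
g: reduced (well bottom): (5,2,15) with a≤c, −a<b≤a
reduced forms (9, 8, 10) vs (5, 2, 15) ⇒ inequivalent

no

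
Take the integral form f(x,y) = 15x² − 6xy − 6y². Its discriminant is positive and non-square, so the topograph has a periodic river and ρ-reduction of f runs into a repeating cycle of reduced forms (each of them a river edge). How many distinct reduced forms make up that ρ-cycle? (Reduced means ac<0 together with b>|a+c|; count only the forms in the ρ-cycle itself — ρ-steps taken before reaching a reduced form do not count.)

D = 396, ⌊√D⌋ = 19
descent: ρ → (-6,18,3)  [lands on river]
river: ρ → (3,18,-6)
ρ-cycle length = 2 (tail of 1 descent step not counted)

2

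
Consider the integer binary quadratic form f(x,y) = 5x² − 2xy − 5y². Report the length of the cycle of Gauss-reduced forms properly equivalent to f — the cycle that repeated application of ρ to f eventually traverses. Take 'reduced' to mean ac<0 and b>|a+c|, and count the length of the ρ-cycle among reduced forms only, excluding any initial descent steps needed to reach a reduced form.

D = 104, ⌊√D⌋ = 10
descent: ρ → (-5,2,5)  [lands on river]
river: ρ → (5,8,-2)
river: ρ → (-2,8,5)
river: ρ → (5,2,-5)
river: ρ → (-5,8,2)
river: ρ → (2,8,-5)
ρ-cycle length = 6 (tail of 1 descent step not counted)

6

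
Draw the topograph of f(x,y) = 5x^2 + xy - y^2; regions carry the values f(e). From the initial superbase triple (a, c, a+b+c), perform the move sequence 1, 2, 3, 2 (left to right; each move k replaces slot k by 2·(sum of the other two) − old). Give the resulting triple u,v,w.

start (5,-1,5) = (f(1,0),f(0,1),f(1,1))
replace slot 1: 2·((-1)+5) − 5 = 3 → (3,-1,5)
replace slot 2: 2·(3+5) − (-1) = 17 → (3,17,5)
replace slot 3: 2·(3+17) − 5 = 35 → (3,17,35)
replace slot 2: 2·(3+35) − 17 = 59 → (3,59,35)

3,59,35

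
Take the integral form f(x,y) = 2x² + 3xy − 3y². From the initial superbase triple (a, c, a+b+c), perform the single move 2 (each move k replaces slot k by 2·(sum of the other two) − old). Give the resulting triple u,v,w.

start (2,-3,2) = (f(1,0),f(0,1),f(1,1))
replace slot 2: 2·(2+2) − (-3) = 11 → (2,11,2)

2,11,2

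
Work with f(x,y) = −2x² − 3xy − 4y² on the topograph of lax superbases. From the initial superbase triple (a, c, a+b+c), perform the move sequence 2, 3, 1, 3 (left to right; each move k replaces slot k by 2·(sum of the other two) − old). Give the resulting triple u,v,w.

start (-2,-4,-9) = (f(1,0),f(0,1),f(1,1))
replace slot 2: 2·((-2)+(-9)) − (-4) = -18 → (-2,-18,-9)
replace slot 3: 2·((-2)+(-18)) − (-9) = -31 → (-2,-18,-31)
replace slot 1: 2·((-18)+(-31)) − (-2) = -96 → (-96,-18,-31)
replace slot 3: 2·((-96)+(-18)) − (-31) = -197 → (-96,-18,-197)

-96,-18,-197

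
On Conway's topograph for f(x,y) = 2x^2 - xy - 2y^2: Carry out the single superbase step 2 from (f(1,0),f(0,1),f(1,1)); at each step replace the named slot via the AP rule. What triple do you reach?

start (2,-2,-1) = (f(1,0),f(0,1),f(1,1))
replace slot 2: 2·(2+(-1)) − (-2) = 4 → (2,4,-1)

2,4,-1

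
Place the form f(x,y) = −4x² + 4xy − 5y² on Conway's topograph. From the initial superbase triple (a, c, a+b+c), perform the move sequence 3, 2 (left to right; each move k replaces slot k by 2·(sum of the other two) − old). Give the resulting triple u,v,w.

start (-4,-5,-5) = (f(1,0),f(0,1),f(1,1))
replace slot 3: 2·((-4)+(-5)) − (-5) = -13 → (-4,-5,-13)
replace slot 2: 2·((-4)+(-13)) − (-5) = -29 → (-4,-29,-13)

-4,-29,-13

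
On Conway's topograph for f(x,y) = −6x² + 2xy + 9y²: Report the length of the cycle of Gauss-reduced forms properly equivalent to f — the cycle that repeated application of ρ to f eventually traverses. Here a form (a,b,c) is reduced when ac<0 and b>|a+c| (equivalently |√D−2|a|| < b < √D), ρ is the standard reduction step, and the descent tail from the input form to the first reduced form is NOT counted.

D = 220, ⌊√D⌋ = 14
descent: ρ → (9,-2,-6)
descent: ρ → (-6,14,1)  [lands on river]
river: ρ → (1,14,-6)
river: ρ → (-6,10,5)
river: ρ → (5,10,-6)
ρ-cycle length = 4 (tail of 2 descent steps not counted)

4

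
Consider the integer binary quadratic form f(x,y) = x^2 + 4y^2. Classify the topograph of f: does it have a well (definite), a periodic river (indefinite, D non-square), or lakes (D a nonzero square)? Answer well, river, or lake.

D = b²−4ac = 0² − 4·1·4 = -16
D < 0 ⇒ definite ⇒ every region one sign ⇒ single well

well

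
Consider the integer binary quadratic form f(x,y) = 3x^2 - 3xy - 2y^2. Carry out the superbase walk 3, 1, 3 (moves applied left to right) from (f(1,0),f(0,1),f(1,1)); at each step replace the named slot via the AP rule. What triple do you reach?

start (3,-2,-2) = (f(1,0),f(0,1),f(1,1))
replace slot 3: 2·(3+(-2)) − (-2) = 4 → (3,-2,4)
replace slot 1: 2·((-2)+4) − 3 = 1 → (1,-2,4)
replace slot 3: 2·(1+(-2)) − 4 = -6 → (1,-2,-6)

1,-2,-6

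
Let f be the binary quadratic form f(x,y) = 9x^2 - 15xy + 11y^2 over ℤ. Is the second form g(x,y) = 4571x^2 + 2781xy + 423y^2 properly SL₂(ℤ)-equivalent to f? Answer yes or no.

D₁ = -171, D₂ = -171
f: translate: b→3 (≡-15 mod 18), so (9,-15,11)→(9,3,5)
f: flip: (9,3,5)→(5,-3,9)
f: reduced (well bottom): (5,-3,9) with a≤c, −a<b≤a
g: flip: (4571,2781,423)→(423,-2781,4571)
g: translate: b→-243 (≡-2781 mod 846), so (423,-2781,4571)→(423,-243,35)
g: flip: (423,-243,35)→(35,243,423)
g: translate: b→33 (≡243 mod 70), so (35,243,423)→(35,33,9)
g: flip: (35,33,9)→(9,-33,35)
g: translate: b→3 (≡-33 mod 18), so (9,-33,35)→(9,3,5)
g: flip: (9,3,5)→(5,-3,9)
g: reduced (well bottom): (5,-3,9) with a≤c, −a<b≤a
reduced forms (5, -3, 9) vs (5, -3, 9) ⇒ equivalent

yes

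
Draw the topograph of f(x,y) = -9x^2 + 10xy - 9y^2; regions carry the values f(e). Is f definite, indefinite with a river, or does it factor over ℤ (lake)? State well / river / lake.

D = b²−4ac = 10² − 4·(-9)·(-9) = -224
D < 0 ⇒ definite ⇒ every region one sign ⇒ single well

well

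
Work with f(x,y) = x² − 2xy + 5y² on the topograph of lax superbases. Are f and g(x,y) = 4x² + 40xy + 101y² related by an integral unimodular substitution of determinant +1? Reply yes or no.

D₁ = -16, D₂ = -16
f: translate: b→0 (≡-2 mod 2), so (1,-2,5)→(1,0,4)
f: reduced (well bottom): (1,0,4) with a≤c, −a<b≤a
g: translate: b→0 (≡40 mod 8), so (4,40,101)→(4,0,1)
g: flip: (4,0,1)→(1,0,4)
g: reduced (well bottom): (1,0,4) with a≤c, −a<b≤a
reduced forms (1, 0, 4) vs (1, 0, 4) ⇒ equivalent

yes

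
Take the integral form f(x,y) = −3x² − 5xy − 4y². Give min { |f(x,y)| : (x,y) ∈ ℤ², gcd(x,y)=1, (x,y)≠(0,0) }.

translate: b→-1 (≡5 mod 6), so (3,5,4)→(3,-1,2)
flip: (3,-1,2)→(2,1,3)
reduced (well bottom): (2,1,3) with a≤c, −a<b≤a
well minimum |f| = |-2| = 2 (negative-definite)

2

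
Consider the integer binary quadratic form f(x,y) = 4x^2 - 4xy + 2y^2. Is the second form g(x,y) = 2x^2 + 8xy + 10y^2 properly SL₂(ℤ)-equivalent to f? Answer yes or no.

D₁ = -16, D₂ = -16
f: translate: b→4 (≡-4 mod 8), so (4,-4,2)→(4,4,2)
f: flip: (4,4,2)→(2,-4,4)
f: translate: b→0 (≡-4 mod 4), so (2,-4,4)→(2,0,2)
f: reduced (well bottom): (2,0,2) with a≤c, −a<b≤a
g: translate: b→0 (≡8 mod 4), so (2,8,10)→(2,0,2)
g: reduced (well bottom): (2,0,2) with a≤c, −a<b≤a
reduced forms (2, 0, 2) vs (2, 0, 2) ⇒ equivalent

yes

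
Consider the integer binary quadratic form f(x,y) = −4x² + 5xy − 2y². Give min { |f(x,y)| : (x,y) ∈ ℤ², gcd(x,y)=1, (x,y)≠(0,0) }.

translate: b→3 (≡-5 mod 8), so (4,-5,2)→(4,3,1)
flip: (4,3,1)→(1,-3,4)
translate: b→1 (≡-3 mod 2), so (1,-3,4)→(1,1,2)
reduced (well bottom): (1,1,2) with a≤c, −a<b≤a
well minimum |f| = |-1| = 1 (negative-definite)

1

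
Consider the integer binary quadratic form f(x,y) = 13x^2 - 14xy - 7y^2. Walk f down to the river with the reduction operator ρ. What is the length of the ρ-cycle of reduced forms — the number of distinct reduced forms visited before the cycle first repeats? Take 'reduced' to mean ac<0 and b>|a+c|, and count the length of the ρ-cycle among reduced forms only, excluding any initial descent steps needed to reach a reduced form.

D = 560, ⌊√D⌋ = 23
descent: ρ → (-7,14,13)  [lands on river]
river: ρ → (13,12,-8)
river: ρ → (-8,20,5)
river: ρ → (5,20,-8)
river: ρ → (-8,12,13)
river: ρ → (13,14,-7)
ρ-cycle length = 6 (tail of 1 descent step not counted)

6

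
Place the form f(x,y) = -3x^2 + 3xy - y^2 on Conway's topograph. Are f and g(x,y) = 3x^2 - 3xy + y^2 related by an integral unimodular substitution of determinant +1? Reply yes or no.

D₁ = -3, D₂ = -3
f is negative-definite; reduce −f:
−f: translate: b→3 (≡-3 mod 6), so (3,-3,1)→(3,3,1)
−f: flip: (3,3,1)→(1,-3,3)
−f: translate: b→1 (≡-3 mod 2), so (1,-3,3)→(1,1,1)
−f: reduced (well bottom): (1,1,1) with a≤c, −a<b≤a
flip sign back: reduced form of f is (-1,-1,-1)
g: translate: b→3 (≡-3 mod 6), so (3,-3,1)→(3,3,1)
g: flip: (3,3,1)→(1,-3,3)
g: translate: b→1 (≡-3 mod 2), so (1,-3,3)→(1,1,1)
g: reduced (well bottom): (1,1,1) with a≤c, −a<b≤a
reduced forms (-1, -1, -1) vs (1, 1, 1) ⇒ inequivalent

no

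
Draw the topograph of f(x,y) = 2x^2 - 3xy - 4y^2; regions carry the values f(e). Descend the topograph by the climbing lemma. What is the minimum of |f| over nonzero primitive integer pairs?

descent: ρ → (-4,3,2)  [lands on river]
river: ρ → (2,5,-2)
river: ρ → (-2,3,4)
river: ρ → (4,5,-1)
river: ρ → (-1,5,4)
river: ρ → (4,3,-2)
river: ρ → (-2,5,2)
river: ρ → (2,3,-4)
river: ρ → (-4,5,1)
river: ρ → (1,5,-4)
closes: descent 1, river 10
min |a| on river = 1

1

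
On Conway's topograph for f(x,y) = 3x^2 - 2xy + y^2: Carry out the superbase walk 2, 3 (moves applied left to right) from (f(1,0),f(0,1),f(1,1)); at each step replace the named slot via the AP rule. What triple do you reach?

start (3,1,2) = (f(1,0),f(0,1),f(1,1))
replace slot 2: 2·(3+2) − 1 = 9 → (3,9,2)
replace slot 3: 2·(3+9) − 2 = 22 → (3,9,22)

3,9,22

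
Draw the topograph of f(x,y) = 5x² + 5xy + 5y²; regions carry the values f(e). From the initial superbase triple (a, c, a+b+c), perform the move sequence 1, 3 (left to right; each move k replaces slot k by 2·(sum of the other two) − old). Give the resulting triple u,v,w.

start (5,5,15) = (f(1,0),f(0,1),f(1,1))
replace slot 1: 2·(5+15) − 5 = 35 → (35,5,15)
replace slot 3: 2·(35+5) − 15 = 65 → (35,5,65)

35,5,65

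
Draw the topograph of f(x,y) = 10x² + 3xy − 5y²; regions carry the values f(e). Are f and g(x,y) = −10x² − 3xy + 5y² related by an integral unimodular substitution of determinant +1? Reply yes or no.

D₁ = 209, D₂ = 209
river cycle of f (length 12): (-5, 7, 8), (8, 9, -4), (-4, 7, 10), (10, 13, -1), (-1, 13, 10), (10, 7, -4), (-4, 9, 8), (8, 7, -5), (-5, 13, 2), (2, 11, -11), … (2 more)
river cycle of g (length 12): (5, 13, -2), (-2, 11, 11), (11, 11, -2), (-2, 13, 5), (5, 7, -8), (-8, 9, 4), (4, 7, -10), (-10, 13, 1), (1, 13, -10), (-10, 7, 4), … (2 more)
cycles differ ⇒ inequivalent

no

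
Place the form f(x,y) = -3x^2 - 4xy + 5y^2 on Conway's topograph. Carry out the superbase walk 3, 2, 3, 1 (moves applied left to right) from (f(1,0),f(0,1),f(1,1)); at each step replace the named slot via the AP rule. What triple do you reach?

start (-3,5,-2) = (f(1,0),f(0,1),f(1,1))
replace slot 3: 2·((-3)+5) − (-2) = 6 → (-3,5,6)
replace slot 2: 2·((-3)+6) − 5 = 1 → (-3,1,6)
replace slot 3: 2·((-3)+1) − 6 = -10 → (-3,1,-10)
replace slot 1: 2·(1+(-10)) − (-3) = -15 → (-15,1,-10)

-15,1,-10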